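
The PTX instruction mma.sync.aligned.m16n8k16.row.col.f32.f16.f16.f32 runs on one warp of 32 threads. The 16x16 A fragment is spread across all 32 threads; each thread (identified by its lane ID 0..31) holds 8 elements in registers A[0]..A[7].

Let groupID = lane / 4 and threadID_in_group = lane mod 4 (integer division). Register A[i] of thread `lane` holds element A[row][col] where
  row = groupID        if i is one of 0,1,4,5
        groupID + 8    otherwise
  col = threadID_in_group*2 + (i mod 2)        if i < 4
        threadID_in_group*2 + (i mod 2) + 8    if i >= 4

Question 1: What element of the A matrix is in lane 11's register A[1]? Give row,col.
lane 11→11/4=2, 11 mod 4=3
i=1  r:2+0→2  c:2·3+1+0→7

2,7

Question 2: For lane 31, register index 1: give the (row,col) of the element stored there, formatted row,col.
31: gr=7,th=3
[1] (7+0,3*2+1+0) = (7,7)

7,7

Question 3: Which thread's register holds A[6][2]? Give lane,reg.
25,0

r=6->g=6,rb=0  c=2->cb=0,t=1,b0=0
L=6*4+1=25  i=0*4+0*2+0=0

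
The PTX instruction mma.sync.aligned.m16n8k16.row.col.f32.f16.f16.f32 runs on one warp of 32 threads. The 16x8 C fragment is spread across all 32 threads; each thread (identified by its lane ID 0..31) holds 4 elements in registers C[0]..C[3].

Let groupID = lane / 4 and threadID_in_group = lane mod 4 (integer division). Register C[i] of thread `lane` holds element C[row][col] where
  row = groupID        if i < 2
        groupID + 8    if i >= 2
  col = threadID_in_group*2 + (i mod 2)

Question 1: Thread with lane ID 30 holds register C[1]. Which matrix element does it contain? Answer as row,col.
lane 30: g=7 (30/4), t=2 (30%4)
i=1: r=7+0=7, c=2*2+1=5

7,5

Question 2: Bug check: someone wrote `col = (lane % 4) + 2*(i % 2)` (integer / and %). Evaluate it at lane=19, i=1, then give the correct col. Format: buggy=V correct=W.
buggy=5 correct=7

`(lane % 4) + 2*(i % 2)`[19,1]->5
19: gid=4,tid=3
[1] (4+0,3*2+1) = (4,7)
col: 5 vs 7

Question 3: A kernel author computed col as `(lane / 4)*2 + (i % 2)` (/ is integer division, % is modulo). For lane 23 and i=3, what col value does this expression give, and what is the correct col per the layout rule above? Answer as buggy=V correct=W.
`(lane / 4)*2 + (i % 2)`[23,3]->11
23: gid=5,tid=3
[3] (5+8,3*2+1) = (13,7)
col: 11 vs 7

buggy=11 correct=7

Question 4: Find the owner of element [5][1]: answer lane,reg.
20,1

r=5⇒gr=5,Rb=0  c=1⇒th=0,odd=1
L=5*4+0=20  i=0*2+1=1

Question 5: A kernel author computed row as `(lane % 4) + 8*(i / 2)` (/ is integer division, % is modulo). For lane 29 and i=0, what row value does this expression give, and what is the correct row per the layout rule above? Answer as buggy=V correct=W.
`(lane % 4) + 8*(i / 2)`[29,0]=>1
lane 29=>29/4=7, 29 mod 4=1
i=0  r:7+0=>7  c:2·1+0=>2
row: 1 vs 7

buggy=1 correct=7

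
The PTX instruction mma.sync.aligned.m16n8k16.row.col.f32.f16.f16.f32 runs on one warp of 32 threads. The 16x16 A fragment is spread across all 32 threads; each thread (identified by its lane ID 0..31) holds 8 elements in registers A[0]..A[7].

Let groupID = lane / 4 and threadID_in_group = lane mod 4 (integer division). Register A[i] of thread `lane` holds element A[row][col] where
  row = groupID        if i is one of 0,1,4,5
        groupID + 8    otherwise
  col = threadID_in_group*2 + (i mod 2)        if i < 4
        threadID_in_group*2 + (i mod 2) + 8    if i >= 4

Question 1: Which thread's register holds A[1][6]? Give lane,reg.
7,0

r=1→G=1,rhi=0  c=6→chi=0,T=3,p=0
L=1*4+3=7  i=0*4+0*2+0=0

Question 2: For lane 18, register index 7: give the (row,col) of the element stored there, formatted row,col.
lane 18→18/4=4, 18 mod 4=2
i=7  r:4+8→12  c:2·2+1+8→13

12,13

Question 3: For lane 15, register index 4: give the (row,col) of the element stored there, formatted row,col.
15: gr=3,th=3
[4] (3+0,3*2+0+8) = (3,14)

3,14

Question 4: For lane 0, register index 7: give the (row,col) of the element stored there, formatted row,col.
8,9

lane 0->0/4=0, 0 mod 4=0
i=7  r:0+8->8  c:2·0+1+8->9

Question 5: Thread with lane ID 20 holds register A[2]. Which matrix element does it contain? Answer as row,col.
13,0

20: g=5,t=0
[2] (5+8,0*2+0+0) = (13,0)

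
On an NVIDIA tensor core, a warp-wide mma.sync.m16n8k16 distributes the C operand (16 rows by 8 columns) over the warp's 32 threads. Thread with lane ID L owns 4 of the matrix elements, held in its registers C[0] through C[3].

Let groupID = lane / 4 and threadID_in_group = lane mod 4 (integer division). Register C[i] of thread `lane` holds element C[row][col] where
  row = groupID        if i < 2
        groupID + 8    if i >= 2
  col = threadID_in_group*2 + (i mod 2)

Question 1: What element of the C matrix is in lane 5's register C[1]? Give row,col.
1,3

lane 5: gid=1 (5/4), tid=1 (5%4)
i=1: r=1+0=1, c=1*2+1=3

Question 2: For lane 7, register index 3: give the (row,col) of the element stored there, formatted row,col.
9,7

7: gid=1,tid=3
[3] (1+8,3*2+1) = (9,7)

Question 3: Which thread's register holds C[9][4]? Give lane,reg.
6,2

r:9=>grp=1,rB=1  c:4=>tig=2,lo=0
L=1*4+2=6  i=1*2+0=2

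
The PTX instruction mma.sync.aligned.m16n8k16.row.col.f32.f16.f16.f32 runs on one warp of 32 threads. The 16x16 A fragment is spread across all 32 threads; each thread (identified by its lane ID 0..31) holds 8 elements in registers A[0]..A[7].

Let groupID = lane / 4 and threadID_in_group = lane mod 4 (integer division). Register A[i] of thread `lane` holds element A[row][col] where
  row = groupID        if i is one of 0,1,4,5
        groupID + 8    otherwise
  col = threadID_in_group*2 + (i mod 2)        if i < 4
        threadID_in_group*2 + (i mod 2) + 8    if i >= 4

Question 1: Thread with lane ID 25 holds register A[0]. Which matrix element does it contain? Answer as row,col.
6,2

lane 25: g=6 (25/4), t=1 (25%4)
i=0: r=6+0=6, c=1*2+0+0=2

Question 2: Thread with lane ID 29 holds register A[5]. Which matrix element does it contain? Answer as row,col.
7,11

lane 29⇒29/4=7, 29 mod 4=1
i=5  r:7+0⇒7  c:2·1+1+8⇒11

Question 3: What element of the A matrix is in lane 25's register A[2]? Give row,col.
14,2

L=25->g=25>>2=6, t=25&3=1
[2]->row 6+8=14  col 1·2+0+0=2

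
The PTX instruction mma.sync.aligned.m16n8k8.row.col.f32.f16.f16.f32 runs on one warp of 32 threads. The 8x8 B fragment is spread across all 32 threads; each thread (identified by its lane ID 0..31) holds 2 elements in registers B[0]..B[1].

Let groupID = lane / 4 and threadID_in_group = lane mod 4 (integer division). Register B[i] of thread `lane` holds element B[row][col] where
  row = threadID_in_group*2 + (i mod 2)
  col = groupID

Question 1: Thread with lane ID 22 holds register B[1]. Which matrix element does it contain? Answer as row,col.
L=22→G=22>>2=5, T=22&3=2
[1]→row 2·2+1=5  col G=5

5,5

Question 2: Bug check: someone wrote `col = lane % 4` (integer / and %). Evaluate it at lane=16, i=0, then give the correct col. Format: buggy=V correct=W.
`lane % 4`[16,0]->0
lane 16->16/4=4, 16 mod 4=0
i=0  r:2·0+0->0  c:4
col: 0 vs 4

buggy=0 correct=4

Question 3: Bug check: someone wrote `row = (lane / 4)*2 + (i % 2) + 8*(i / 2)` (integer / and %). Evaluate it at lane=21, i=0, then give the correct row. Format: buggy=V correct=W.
buggy=10 correct=2

`(lane / 4)*2 + (i % 2) + 8*(i / 2)`[21,0]⇒10
21: gr=5,th=1
[0] (1*2+0,5) = (2,5)
row: 10 vs 2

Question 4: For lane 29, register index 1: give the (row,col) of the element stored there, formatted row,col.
3,7

lane 29: g=7 (29/4), t=1 (29%4)
i=1: r=1*2+1=3, c=g=7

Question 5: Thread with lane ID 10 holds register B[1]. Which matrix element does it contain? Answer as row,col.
10: g=2,t=2
[1] (2*2+1,2) = (5,2)

5,2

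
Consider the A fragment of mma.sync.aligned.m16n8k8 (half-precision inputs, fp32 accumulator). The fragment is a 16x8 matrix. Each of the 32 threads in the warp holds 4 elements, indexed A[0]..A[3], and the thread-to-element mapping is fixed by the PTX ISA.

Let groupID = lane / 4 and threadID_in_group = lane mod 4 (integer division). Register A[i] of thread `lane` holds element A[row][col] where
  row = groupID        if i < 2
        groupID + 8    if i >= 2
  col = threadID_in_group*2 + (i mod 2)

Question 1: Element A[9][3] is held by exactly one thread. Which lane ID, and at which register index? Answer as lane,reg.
5,3

r=9→G=1,rhi=1  c=3→T=1,p=1
L=1*4+1=5  i=1*2+1=3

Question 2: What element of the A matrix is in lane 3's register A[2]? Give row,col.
L=3=>grp=3>>2=0, tig=3&3=3
[2]=>row 0+8=8  col 3·2+0=6

8,6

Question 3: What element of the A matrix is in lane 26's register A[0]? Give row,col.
6,4

L=26→G=26>>2=6, T=26&3=2
[0]→row 6+0=6  col 2·2+0=4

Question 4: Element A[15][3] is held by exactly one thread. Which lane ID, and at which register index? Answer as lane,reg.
r:15=>grp=7,rB=1  c:3=>tig=1,lo=1
L=7*4+1=29  i=1*2+1=3

29,3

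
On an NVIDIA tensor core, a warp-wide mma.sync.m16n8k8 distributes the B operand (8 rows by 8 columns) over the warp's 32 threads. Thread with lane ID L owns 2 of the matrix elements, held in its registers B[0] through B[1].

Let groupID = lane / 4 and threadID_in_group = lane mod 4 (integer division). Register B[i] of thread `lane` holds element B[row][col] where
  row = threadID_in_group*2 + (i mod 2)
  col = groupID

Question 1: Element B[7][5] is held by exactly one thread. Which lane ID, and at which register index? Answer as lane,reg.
c: 5->gid=5  r: 7->tid=3,i&1=1
L=5*4+3=23  i=1=1

23,1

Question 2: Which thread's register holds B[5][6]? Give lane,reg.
26,1

c=6⇒gr=6  r=5⇒th=2,odd=1
L=6*4+2=26  i=1=1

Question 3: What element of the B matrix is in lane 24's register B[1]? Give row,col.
1,6

lane 24->24/4=6, 24 mod 4=0
i=1  r:2·0+1->1  c:6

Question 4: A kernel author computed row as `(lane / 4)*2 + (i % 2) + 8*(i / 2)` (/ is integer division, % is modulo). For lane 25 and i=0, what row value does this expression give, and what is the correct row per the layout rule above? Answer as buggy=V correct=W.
`(lane / 4)*2 + (i % 2) + 8*(i / 2)`[25,0]=>12
lane 25=>25/4=6, 25 mod 4=1
i=0  r:2·1+0=>2  c:6
row: 12 vs 2

buggy=12 correct=2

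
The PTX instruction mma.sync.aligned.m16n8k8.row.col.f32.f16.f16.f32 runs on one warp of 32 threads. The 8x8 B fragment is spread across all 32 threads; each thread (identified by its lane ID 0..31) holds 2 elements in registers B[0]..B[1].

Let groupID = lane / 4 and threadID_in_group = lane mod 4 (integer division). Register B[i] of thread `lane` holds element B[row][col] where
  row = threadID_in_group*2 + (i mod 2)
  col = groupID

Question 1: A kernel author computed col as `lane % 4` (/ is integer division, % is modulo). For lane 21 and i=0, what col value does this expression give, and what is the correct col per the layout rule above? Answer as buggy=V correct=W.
`lane % 4`[21,0]=>1
lane 21: grp=5 (21/4), tig=1 (21%4)
i=0: r=1*2+0=2, c=grp=5
col: 1 vs 5

buggy=1 correct=5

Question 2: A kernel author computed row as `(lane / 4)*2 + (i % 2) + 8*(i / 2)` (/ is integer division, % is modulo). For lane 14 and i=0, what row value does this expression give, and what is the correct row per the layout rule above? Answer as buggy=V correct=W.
`(lane / 4)*2 + (i % 2) + 8*(i / 2)`[14,0]->6
lane 14->14/4=3, 14 mod 4=2
i=0  r:2·2+0->4  c:3
row: 6 vs 4

buggy=6 correct=4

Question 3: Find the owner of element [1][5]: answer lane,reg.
c=5⇒gr=5  r=1⇒th=0,odd=1
L=5*4+0=20  i=1=1

20,1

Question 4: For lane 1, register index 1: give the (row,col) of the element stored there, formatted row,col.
lane 1: gr=0 (1/4), th=1 (1%4)
i=1: r=1*2+1=3, c=gr=0

3,0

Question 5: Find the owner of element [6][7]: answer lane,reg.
c=7→G=7  r=6→T=3,p=0
L=7*4+3=31  i=0=0

31,0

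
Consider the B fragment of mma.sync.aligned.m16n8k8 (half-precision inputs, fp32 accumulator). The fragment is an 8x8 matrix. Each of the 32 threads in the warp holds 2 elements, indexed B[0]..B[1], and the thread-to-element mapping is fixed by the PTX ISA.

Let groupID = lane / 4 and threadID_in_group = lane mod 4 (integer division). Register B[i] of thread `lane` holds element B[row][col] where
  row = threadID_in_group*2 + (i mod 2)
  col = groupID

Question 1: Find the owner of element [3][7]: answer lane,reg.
c: 7->gid=7  r: 3->tid=1,i&1=1
L=7*4+1=29  i=1=1

29,1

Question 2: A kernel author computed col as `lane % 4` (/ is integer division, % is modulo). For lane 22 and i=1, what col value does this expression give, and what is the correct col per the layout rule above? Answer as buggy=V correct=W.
`lane % 4`[22,1]⇒2
22: gr=5,th=2
[1] (2*2+1,5) = (5,5)
col: 2 vs 5

buggy=2 correct=5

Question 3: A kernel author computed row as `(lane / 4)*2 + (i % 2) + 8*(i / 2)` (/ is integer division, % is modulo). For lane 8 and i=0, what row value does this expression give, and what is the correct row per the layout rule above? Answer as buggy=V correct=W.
buggy=4 correct=0

`(lane / 4)*2 + (i % 2) + 8*(i / 2)`[8,0]⇒4
lane 8: gr=2 (8/4), th=0 (8%4)
i=0: r=0*2+0=0, c=gr=2
row: 4 vs 0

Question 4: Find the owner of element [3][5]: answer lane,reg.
21,1

c: 5->gid=5  r: 3->tid=1,i&1=1
L=5*4+1=21  i=1=1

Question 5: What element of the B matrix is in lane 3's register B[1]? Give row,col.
L=3->gid=3>>2=0, tid=3&3=3
[1]->row 3·2+1=7  col gid=0

7,0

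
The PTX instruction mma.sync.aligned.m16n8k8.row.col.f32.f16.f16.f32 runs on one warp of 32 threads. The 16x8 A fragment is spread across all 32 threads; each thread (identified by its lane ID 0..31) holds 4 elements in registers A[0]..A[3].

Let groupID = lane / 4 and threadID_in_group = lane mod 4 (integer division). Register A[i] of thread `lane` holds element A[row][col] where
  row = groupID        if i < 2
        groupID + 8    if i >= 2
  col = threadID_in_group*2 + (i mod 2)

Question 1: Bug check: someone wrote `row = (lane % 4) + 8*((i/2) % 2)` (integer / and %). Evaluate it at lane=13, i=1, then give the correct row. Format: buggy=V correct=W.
buggy=1 correct=3

`(lane % 4) + 8*((i/2) % 2)`[13,1]→1
lane 13: G=3 (13/4), T=1 (13%4)
i=1: r=3+0=3, c=1*2+1=3
row: 1 vs 3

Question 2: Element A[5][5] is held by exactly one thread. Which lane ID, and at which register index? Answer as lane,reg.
r: 5->gid=5,r8=0  c: 5->tid=2,i&1=1
L=5*4+2=22  i=0*2+1=1

22,1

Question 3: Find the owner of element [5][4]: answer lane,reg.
r=5->g=5,rb=0  c=4->t=2,b0=0
L=5*4+2=22  i=0*2+0=0

22,0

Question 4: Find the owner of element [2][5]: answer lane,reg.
10,1

r=2→G=2,rhi=0  c=5→T=2,p=1
L=2*4+2=10  i=0*2+1=1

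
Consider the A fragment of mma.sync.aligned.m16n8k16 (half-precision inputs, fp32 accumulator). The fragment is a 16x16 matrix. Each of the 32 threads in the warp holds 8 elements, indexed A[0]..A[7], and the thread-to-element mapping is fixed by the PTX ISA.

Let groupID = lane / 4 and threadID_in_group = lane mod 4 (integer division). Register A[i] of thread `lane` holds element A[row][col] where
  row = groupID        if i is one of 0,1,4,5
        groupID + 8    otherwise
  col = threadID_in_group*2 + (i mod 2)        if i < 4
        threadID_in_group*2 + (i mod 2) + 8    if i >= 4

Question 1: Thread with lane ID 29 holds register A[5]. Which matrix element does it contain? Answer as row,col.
29: g=7,t=1
[5] (7+0,1*2+1+8) = (7,11)

7,11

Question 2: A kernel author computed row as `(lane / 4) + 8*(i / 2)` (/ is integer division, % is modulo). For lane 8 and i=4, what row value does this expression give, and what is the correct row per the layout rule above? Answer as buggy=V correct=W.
`(lane / 4) + 8*(i / 2)`[8,4]=>18
lane 8=>8/4=2, 8 mod 4=0
i=4  r:2+0=>2  c:2·0+0+8=>8
row: 18 vs 2

buggy=18 correct=2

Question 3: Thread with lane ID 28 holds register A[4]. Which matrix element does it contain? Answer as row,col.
7,8

lane 28→28/4=7, 28 mod 4=0
i=4  r:7+0→7  c:2·0+0+8→8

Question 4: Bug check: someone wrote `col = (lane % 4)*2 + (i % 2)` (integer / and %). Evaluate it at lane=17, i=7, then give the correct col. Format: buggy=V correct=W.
`(lane % 4)*2 + (i % 2)`[17,7]->3
lane 17->17/4=4, 17 mod 4=1
i=7  r:4+8->12  c:2·1+1+8->11
col: 3 vs 11

buggy=3 correct=11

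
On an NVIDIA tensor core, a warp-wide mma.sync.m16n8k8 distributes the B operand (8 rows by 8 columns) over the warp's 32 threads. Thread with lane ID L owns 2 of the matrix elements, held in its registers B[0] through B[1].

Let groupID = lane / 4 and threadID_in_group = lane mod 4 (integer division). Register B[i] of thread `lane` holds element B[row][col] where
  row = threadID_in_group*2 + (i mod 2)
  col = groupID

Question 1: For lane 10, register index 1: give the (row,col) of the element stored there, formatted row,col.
5,2

L=10->gid=10>>2=2, tid=10&3=2
[1]->row 2·2+1=5  col gid=2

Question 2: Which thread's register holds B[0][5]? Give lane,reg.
20,0

c:5=>grp=5  r:0=>tig=0,lo=0
L=5*4+0=20  i=0=0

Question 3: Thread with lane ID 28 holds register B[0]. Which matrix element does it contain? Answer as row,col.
lane 28->28/4=7, 28 mod 4=0
i=0  r:2·0+0->0  c:7

0,7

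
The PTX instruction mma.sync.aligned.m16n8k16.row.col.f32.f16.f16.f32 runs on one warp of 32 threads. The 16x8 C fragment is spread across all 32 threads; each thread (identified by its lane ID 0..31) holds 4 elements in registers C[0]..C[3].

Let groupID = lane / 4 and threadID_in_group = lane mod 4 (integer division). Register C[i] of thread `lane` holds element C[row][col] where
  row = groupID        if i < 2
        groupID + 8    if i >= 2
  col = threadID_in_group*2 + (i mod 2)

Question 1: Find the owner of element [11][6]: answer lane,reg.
r: 11->gid=3,r8=1  c: 6->tid=3,i&1=0
L=3*4+3=15  i=1*2+0=2

15,2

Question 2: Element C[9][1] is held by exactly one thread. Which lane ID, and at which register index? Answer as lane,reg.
r: 9->gid=1,r8=1  c: 1->tid=0,i&1=1
L=1*4+0=4  i=1*2+1=3

4,3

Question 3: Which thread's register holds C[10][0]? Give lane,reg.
r:10=>grp=2,rB=1  c:0=>tig=0,lo=0
L=2*4+0=8  i=1*2+0=2

8,2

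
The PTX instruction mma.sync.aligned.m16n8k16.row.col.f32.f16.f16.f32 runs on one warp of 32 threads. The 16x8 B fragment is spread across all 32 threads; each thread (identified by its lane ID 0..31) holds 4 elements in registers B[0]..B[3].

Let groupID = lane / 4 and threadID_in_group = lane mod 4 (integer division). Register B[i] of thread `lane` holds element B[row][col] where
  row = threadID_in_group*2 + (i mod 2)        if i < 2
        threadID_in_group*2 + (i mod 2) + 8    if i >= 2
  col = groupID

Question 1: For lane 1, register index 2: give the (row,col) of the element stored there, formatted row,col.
1: G=0,T=1
[2] (1*2+0+8,0) = (10,0)

10,0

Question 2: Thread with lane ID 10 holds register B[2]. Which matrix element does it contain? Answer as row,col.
lane 10⇒10/4=2, 10 mod 4=2
i=2  r:2·2+0+8⇒12  c:2

12,2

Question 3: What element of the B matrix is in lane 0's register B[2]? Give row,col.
8,0

0: G=0,T=0
[2] (0*2+0+8,0) = (8,0)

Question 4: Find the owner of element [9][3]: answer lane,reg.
12,3

c:3=>grp=3  r:9=>rB=1,tig=0,lo=1
L=3*4+0=12  i=1*2+1=3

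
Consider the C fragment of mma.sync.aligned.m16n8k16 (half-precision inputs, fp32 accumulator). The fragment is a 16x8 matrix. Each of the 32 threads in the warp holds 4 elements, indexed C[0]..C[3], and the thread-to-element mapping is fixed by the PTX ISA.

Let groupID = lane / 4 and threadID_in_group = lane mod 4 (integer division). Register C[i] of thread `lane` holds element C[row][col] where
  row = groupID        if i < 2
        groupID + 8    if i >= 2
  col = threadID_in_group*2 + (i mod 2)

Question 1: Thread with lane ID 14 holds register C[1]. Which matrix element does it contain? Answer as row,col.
lane 14: G=3 (14/4), T=2 (14%4)
i=1: r=3+0=3, c=2*2+1=5

3,5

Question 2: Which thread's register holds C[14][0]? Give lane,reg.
24,2

r=14→G=6,rhi=1  c=0→T=0,p=0
L=6*4+0=24  i=1*2+0=2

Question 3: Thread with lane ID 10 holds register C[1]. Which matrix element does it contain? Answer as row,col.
2,5

lane 10=>10/4=2, 10 mod 4=2
i=1  r:2+0=>2  c:2·2+1=>5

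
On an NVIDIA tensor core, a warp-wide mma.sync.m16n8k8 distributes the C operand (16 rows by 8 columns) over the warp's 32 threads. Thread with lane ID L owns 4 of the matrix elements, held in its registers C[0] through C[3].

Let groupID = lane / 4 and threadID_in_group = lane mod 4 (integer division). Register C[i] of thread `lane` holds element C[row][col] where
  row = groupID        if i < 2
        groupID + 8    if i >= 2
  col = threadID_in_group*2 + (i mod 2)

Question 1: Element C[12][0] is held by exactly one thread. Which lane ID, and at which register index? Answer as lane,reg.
16,2

r=12->g=4,rb=1  c=0->t=0,b0=0
L=4*4+0=16  i=1*2+0=2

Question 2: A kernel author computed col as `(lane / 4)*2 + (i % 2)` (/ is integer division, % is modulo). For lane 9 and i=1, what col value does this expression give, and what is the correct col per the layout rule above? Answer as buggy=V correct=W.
`(lane / 4)*2 + (i % 2)`[9,1]⇒5
9: gr=2,th=1
[1] (2+0,1*2+1) = (2,3)
col: 5 vs 3

buggy=5 correct=3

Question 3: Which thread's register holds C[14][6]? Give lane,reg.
r=14⇒gr=6,Rb=1  c=6⇒th=3,odd=0
L=6*4+3=27  i=1*2+0=2

27,2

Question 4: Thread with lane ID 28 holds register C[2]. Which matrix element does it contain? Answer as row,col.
28: gr=7,th=0
[2] (7+8,0*2+0) = (15,0)

15,0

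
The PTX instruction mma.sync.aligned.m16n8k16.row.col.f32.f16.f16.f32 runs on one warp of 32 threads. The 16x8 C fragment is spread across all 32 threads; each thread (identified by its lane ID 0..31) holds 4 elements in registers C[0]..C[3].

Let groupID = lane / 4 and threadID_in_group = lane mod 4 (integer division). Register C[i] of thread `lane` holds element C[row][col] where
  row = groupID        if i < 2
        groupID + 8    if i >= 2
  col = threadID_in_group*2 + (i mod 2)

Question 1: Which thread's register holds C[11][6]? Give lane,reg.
r:11=>grp=3,rB=1  c:6=>tig=3,lo=0
L=3*4+3=15  i=1*2+0=2

15,2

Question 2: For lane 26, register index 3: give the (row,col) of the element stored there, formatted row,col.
lane 26: gr=6 (26/4), th=2 (26%4)
i=3: r=6+8=14, c=2*2+1=5

14,5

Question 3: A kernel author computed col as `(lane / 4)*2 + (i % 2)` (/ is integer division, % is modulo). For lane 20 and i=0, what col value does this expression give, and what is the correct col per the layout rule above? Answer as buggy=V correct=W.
`(lane / 4)*2 + (i % 2)`[20,0]→10
lane 20: G=5 (20/4), T=0 (20%4)
i=0: r=5+0=5, c=0*2+0=0
col: 10 vs 0

buggy=10 correct=0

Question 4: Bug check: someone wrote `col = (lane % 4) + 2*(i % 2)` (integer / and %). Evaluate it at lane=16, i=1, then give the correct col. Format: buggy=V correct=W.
buggy=2 correct=1

`(lane % 4) + 2*(i % 2)`[16,1]→2
16: G=4,T=0
[1] (4+0,0*2+1) = (4,1)
col: 2 vs 1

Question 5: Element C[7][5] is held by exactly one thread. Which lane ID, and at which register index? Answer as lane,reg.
r=7->g=7,rb=0  c=5->t=2,b0=1
L=7*4+2=30  i=0*2+1=1

30,1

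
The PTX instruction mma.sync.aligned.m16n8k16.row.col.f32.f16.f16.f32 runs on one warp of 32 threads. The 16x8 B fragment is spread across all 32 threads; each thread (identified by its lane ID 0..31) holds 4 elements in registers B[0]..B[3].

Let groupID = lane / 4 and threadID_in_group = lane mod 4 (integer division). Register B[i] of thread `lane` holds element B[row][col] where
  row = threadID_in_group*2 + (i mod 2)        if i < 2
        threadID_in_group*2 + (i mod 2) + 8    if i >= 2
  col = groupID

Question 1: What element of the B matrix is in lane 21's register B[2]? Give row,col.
10,5

lane 21->21/4=5, 21 mod 4=1
i=2  r:2·1+0+8->10  c:5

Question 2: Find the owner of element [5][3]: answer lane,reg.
14,1

c: 3->gid=3  r: 5->r8=0,tid=2,i&1=1
L=3*4+2=14  i=0*2+1=1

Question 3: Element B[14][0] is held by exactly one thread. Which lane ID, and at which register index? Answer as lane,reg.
3,2

c=0->g=0  r=14->rb=1,t=3,b0=0
L=0*4+3=3  i=1*2+0=2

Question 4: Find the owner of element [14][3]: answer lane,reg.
c: 3->gid=3  r: 14->r8=1,tid=3,i&1=0
L=3*4+3=15  i=1*2+0=2

15,2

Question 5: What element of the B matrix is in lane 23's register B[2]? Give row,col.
23: gid=5,tid=3
[2] (3*2+0+8,5) = (14,5)

14,5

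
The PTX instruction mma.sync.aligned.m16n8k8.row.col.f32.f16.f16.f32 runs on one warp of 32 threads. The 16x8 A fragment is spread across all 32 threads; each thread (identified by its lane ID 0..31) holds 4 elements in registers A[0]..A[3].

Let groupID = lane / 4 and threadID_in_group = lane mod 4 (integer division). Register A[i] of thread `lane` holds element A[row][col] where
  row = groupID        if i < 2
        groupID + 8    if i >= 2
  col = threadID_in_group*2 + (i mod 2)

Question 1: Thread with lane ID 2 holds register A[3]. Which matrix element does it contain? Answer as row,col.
8,5

lane 2: gr=0 (2/4), th=2 (2%4)
i=3: r=0+8=8, c=2*2+1=5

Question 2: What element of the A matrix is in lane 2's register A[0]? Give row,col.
lane 2->2/4=0, 2 mod 4=2
i=0  r:0+0->0  c:2·2+0->4

0,4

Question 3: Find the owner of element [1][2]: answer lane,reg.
r=1⇒gr=1,Rb=0  c=2⇒th=1,odd=0
L=1*4+1=5  i=0*2+0=0

5,0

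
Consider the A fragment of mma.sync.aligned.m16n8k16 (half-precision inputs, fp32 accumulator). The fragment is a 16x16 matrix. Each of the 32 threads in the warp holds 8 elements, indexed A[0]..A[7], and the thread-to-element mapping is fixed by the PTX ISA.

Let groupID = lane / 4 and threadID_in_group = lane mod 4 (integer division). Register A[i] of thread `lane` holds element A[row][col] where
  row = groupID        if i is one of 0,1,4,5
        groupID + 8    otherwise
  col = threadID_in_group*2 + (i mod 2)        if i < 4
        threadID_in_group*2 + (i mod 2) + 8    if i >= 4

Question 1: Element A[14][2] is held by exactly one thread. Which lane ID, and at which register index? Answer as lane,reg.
r=14⇒gr=6,Rb=1  c=2⇒Cb=0,th=1,odd=0
L=6*4+1=25  i=0*4+1*2+0=2

25,2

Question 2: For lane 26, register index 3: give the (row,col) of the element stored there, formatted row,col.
L=26→G=26>>2=6, T=26&3=2
[3]→row 6+8=14  col 2·2+1+0=5

14,5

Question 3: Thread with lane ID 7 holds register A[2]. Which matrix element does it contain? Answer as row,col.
9,6

7: gid=1,tid=3
[2] (1+8,3*2+0+0) = (9,6)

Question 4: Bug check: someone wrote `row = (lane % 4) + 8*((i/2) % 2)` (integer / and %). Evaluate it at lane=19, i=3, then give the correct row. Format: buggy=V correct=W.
`(lane % 4) + 8*((i/2) % 2)`[19,3]->11
lane 19: g=4 (19/4), t=3 (19%4)
i=3: r=4+8=12, c=3*2+1+0=7
row: 11 vs 12

buggy=11 correct=12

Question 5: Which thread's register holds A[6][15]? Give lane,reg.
r: 6->gid=6,r8=0  c: 15->c8=1,tid=3,i&1=1
L=6*4+3=27  i=1*4+0*2+1=5

27,5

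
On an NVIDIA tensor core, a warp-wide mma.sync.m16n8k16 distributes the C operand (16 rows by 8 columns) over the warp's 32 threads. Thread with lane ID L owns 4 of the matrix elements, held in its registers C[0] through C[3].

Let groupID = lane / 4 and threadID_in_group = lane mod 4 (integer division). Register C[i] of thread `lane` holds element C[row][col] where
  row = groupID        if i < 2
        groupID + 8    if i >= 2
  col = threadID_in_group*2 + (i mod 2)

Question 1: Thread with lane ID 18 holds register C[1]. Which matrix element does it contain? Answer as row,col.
18: G=4,T=2
[1] (4+0,2*2+1) = (4,5)

4,5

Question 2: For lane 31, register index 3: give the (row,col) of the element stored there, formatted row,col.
15,7

lane 31: G=7 (31/4), T=3 (31%4)
i=3: r=7+8=15, c=3*2+1=7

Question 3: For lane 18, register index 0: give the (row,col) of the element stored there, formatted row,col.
lane 18: G=4 (18/4), T=2 (18%4)
i=0: r=4+0=4, c=2*2+0=4

4,4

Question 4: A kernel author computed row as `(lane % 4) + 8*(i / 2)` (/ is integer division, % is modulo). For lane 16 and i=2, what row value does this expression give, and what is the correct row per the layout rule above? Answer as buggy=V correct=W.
`(lane % 4) + 8*(i / 2)`[16,2]=>8
lane 16=>16/4=4, 16 mod 4=0
i=2  r:4+8=>12  c:2·0+0=>0
row: 8 vs 12

buggy=8 correct=12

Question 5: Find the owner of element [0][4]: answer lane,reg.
r=0⇒gr=0,Rb=0  c=4⇒th=2,odd=0
L=0*4+2=2  i=0*2+0=0

2,0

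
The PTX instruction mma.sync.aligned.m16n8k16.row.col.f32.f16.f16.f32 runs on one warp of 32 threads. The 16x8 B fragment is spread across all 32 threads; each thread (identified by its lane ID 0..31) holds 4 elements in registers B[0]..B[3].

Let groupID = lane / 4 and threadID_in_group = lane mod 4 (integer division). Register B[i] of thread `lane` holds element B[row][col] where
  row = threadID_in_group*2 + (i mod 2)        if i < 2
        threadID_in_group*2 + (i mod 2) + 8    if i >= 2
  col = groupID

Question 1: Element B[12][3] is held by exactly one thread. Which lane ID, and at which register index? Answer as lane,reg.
14,2

c=3⇒gr=3  r=12⇒Rb=1,th=2,odd=0
L=3*4+2=14  i=1*2+0=2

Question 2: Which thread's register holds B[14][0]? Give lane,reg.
3,2

c: 0->gid=0  r: 14->r8=1,tid=3,i&1=0
L=0*4+3=3  i=1*2+0=2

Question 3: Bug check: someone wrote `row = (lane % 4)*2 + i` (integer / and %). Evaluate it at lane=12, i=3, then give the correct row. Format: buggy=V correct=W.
buggy=3 correct=9

`(lane % 4)*2 + i`[12,3]->3
lane 12->12/4=3, 12 mod 4=0
i=3  r:2·0+1+8->9  c:3
row: 3 vs 9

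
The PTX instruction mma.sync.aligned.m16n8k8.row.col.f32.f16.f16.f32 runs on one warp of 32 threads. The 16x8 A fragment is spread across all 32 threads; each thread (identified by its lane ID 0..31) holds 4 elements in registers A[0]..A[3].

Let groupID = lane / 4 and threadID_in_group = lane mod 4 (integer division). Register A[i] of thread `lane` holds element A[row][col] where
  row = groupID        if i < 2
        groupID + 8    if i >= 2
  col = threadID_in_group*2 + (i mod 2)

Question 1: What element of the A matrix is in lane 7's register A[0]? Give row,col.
1,6

7: gid=1,tid=3
[0] (1+0,3*2+0) = (1,6)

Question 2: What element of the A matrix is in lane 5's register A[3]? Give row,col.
5: gid=1,tid=1
[3] (1+8,1*2+1) = (9,3)

9,3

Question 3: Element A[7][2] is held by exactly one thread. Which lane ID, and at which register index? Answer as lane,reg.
r=7->g=7,rb=0  c=2->t=1,b0=0
L=7*4+1=29  i=0*2+0=0

29,0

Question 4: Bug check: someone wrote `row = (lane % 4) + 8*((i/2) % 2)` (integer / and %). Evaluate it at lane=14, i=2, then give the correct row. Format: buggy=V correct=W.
buggy=10 correct=11

`(lane % 4) + 8*((i/2) % 2)`[14,2]=>10
lane 14=>14/4=3, 14 mod 4=2
i=2  r:3+8=>11  c:2·2+0=>4
row: 10 vs 11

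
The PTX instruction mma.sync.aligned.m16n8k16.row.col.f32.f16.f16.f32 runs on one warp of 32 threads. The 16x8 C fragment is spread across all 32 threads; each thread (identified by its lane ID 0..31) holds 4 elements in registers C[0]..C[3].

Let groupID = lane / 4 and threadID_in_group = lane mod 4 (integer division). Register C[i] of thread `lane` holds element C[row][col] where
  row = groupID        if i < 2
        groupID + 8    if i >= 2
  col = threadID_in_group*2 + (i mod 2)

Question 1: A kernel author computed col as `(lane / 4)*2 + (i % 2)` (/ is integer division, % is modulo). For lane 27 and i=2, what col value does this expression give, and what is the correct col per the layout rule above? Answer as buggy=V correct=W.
`(lane / 4)*2 + (i % 2)`[27,2]⇒12
27: gr=6,th=3
[2] (6+8,3*2+0) = (14,6)
col: 12 vs 6

buggy=12 correct=6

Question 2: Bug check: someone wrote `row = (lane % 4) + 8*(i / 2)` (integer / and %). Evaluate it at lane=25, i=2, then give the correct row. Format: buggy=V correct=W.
buggy=9 correct=14

`(lane % 4) + 8*(i / 2)`[25,2]->9
25: g=6,t=1
[2] (6+8,1*2+0) = (14,2)
row: 9 vs 14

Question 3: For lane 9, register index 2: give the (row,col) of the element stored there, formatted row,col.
lane 9->9/4=2, 9 mod 4=1
i=2  r:2+8->10  c:2·1+0->2

10,2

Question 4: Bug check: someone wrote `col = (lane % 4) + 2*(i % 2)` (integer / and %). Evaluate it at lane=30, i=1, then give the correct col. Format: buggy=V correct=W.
buggy=4 correct=5

`(lane % 4) + 2*(i % 2)`[30,1]->4
L=30->g=30>>2=7, t=30&3=2
[1]->row 7+0=7  col 2·2+1=5
col: 4 vs 5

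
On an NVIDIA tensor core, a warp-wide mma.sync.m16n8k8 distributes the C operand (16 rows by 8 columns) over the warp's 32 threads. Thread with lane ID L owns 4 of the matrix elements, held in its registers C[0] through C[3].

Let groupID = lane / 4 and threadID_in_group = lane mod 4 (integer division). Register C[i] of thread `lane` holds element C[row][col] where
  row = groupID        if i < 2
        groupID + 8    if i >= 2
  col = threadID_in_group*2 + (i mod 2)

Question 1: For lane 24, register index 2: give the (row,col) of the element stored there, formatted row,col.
14,0

lane 24: grp=6 (24/4), tig=0 (24%4)
i=2: r=6+8=14, c=0*2+0=0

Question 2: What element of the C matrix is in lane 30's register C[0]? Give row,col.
L=30->g=30>>2=7, t=30&3=2
[0]->row 7+0=7  col 2·2+0=4

7,4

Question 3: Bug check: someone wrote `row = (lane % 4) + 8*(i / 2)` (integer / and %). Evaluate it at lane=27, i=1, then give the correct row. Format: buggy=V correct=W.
`(lane % 4) + 8*(i / 2)`[27,1]=>3
lane 27: grp=6 (27/4), tig=3 (27%4)
i=1: r=6+0=6, c=3*2+1=7
row: 3 vs 6

buggy=3 correct=6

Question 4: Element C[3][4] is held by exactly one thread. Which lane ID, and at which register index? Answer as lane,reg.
r=3⇒gr=3,Rb=0  c=4⇒th=2,odd=0
L=3*4+2=14  i=0*2+0=0

14,0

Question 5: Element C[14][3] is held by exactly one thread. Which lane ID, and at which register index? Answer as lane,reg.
25,3

r=14->g=6,rb=1  c=3->t=1,b0=1
L=6*4+1=25  i=1*2+1=3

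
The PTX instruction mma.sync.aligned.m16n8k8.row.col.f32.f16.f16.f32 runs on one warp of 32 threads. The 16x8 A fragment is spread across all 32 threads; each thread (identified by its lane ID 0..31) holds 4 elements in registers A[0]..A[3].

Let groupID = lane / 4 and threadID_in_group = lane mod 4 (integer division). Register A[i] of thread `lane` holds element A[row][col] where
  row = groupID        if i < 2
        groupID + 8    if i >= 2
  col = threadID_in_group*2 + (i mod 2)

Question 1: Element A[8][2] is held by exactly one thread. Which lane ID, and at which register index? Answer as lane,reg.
1,2

r=8->g=0,rb=1  c=2->t=1,b0=0
L=0*4+1=1  i=1*2+0=2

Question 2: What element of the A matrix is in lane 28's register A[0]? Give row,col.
7,0

28: grp=7,tig=0
[0] (7+0,0*2+0) = (7,0)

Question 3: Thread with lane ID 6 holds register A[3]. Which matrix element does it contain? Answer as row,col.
lane 6: gid=1 (6/4), tid=2 (6%4)
i=3: r=1+8=9, c=2*2+1=5

9,5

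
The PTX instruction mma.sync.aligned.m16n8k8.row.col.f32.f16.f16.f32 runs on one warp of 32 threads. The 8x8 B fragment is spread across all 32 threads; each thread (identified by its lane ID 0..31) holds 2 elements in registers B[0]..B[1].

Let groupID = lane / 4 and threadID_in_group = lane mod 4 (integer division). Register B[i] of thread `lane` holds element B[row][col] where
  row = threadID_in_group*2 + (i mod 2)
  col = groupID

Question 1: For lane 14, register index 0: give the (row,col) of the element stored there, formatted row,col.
14: g=3,t=2
[0] (2*2+0,3) = (4,3)

4,3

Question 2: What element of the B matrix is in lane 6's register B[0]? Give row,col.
4,1

lane 6->6/4=1, 6 mod 4=2
i=0  r:2·2+0->4  c:1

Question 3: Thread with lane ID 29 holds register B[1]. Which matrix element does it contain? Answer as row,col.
L=29=>grp=29>>2=7, tig=29&3=1
[1]=>row 1·2+1=3  col grp=7

3,7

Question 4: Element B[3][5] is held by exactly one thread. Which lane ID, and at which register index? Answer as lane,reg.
21,1

c:5=>grp=5  r:3=>tig=1,lo=1
L=5*4+1=21  i=1=1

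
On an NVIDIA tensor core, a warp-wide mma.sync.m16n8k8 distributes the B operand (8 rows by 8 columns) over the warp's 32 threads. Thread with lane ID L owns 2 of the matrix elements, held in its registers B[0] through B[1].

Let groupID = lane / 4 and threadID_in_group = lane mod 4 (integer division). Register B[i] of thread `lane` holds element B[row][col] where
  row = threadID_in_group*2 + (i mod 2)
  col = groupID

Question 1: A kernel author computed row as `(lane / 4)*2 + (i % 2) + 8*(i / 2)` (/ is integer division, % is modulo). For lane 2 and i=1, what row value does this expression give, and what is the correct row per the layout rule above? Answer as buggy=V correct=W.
buggy=1 correct=5

`(lane / 4)*2 + (i % 2) + 8*(i / 2)`[2,1]->1
L=2->gid=2>>2=0, tid=2&3=2
[1]->row 2·2+1=5  col gid=0
row: 1 vs 5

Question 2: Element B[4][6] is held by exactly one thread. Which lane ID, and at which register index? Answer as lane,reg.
26,0

c: 6->gid=6  r: 4->tid=2,i&1=0
L=6*4+2=26  i=0=0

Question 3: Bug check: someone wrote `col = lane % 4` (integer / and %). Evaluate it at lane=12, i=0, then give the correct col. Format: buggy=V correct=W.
`lane % 4`[12,0]->0
lane 12: g=3 (12/4), t=0 (12%4)
i=0: r=0*2+0=0, c=g=3
col: 0 vs 3

buggy=0 correct=3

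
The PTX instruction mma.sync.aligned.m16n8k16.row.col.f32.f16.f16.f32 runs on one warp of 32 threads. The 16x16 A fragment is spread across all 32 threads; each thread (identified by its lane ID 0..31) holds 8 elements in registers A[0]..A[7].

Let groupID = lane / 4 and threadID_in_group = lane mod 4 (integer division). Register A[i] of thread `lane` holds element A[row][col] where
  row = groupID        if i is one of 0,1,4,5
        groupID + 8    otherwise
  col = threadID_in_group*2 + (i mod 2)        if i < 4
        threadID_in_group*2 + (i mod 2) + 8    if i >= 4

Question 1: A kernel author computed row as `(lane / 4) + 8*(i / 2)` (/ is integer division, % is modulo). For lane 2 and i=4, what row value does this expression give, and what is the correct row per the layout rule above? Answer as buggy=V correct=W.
buggy=16 correct=0

`(lane / 4) + 8*(i / 2)`[2,4]⇒16
2: gr=0,th=2
[4] (0+0,2*2+0+8) = (0,12)
row: 16 vs 0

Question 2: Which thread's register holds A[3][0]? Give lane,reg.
12,0

r=3⇒gr=3,Rb=0  c=0⇒Cb=0,th=0,odd=0
L=3*4+0=12  i=0*4+0*2+0=0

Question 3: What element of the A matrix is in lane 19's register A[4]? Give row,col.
lane 19⇒19/4=4, 19 mod 4=3
i=4  r:4+0⇒4  c:2·3+0+8⇒14

4,14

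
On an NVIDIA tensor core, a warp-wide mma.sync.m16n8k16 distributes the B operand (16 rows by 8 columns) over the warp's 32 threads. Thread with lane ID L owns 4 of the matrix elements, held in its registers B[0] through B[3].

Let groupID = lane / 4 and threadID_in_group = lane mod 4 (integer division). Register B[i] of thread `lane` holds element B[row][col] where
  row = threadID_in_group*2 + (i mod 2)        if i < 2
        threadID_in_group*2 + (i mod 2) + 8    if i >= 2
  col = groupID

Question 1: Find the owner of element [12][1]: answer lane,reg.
c: 1->gid=1  r: 12->r8=1,tid=2,i&1=0
L=1*4+2=6  i=1*2+0=2

6,2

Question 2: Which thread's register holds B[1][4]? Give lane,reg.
c: 4->gid=4  r: 1->r8=0,tid=0,i&1=1
L=4*4+0=16  i=0*2+1=1

16,1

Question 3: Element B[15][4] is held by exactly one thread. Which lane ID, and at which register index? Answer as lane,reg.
c: 4->gid=4  r: 15->r8=1,tid=3,i&1=1
L=4*4+3=19  i=1*2+1=3

19,3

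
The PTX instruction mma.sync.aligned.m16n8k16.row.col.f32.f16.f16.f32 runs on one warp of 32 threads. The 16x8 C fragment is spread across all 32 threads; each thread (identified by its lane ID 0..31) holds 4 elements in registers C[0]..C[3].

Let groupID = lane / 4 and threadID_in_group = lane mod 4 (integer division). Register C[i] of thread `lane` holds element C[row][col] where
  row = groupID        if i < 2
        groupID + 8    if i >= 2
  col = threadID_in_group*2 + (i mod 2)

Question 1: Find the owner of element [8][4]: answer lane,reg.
2,2

r=8→G=0,rhi=1  c=4→T=2,p=0
L=0*4+2=2  i=1*2+0=2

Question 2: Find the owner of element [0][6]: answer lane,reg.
3,0

r: 0->gid=0,r8=0  c: 6->tid=3,i&1=0
L=0*4+3=3  i=0*2+0=0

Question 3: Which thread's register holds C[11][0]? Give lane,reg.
12,2

r=11⇒gr=3,Rb=1  c=0⇒th=0,odd=0
L=3*4+0=12  i=1*2+0=2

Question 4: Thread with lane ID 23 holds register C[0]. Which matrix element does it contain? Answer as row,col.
lane 23: gid=5 (23/4), tid=3 (23%4)
i=0: r=5+0=5, c=3*2+0=6

5,6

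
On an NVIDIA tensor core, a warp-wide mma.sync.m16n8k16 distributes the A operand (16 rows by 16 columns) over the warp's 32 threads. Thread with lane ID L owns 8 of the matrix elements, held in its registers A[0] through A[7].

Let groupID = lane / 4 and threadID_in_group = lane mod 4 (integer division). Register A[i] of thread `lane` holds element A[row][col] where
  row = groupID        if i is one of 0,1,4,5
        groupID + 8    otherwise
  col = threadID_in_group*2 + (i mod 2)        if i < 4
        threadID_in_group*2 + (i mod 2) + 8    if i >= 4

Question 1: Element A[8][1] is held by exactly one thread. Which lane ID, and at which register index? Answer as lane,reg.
0,3

r=8→G=0,rhi=1  c=1→chi=0,T=0,p=1
L=0*4+0=0  i=0*4+1*2+1=3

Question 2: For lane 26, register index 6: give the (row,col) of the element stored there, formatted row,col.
lane 26->26/4=6, 26 mod 4=2
i=6  r:6+8->14  c:2·2+0+8->12

14,12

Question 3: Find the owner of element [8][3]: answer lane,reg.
1,3

r=8→G=0,rhi=1  c=3→chi=0,T=1,p=1
L=0*4+1=1  i=0*4+1*2+1=3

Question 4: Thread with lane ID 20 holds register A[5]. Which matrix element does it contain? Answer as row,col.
lane 20->20/4=5, 20 mod 4=0
i=5  r:5+0->5  c:2·0+1+8->9

5,9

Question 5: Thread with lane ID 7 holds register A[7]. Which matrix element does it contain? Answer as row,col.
L=7->gid=7>>2=1, tid=7&3=3
[7]->row 1+8=9  col 3·2+1+8=15

9,15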